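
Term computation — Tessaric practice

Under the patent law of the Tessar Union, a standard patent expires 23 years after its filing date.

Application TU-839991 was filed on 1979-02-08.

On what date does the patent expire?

Filing date + 23 years → 8 February 2002.

2002-02-08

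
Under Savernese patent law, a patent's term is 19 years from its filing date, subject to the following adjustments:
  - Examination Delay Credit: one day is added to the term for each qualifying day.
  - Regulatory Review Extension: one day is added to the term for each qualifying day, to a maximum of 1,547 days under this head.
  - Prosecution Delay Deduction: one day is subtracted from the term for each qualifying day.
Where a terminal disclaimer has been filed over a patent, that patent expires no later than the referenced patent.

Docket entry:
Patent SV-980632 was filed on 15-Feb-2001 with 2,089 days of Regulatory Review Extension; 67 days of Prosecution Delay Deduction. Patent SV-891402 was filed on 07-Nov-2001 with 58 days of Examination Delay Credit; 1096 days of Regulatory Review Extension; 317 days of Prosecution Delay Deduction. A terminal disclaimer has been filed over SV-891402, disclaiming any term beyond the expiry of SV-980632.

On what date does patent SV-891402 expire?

Natural term of SV-891402:
  Base: filing + 19 years → 7 November 2020.
  Examination Delay Credit: +58 days → 4 January 2021.
  Regulatory Review Extension: 1096 days (within the 1547-day cap) → +1096 days → 5 January 2024.
  Prosecution Delay Deduction: −317 days → 22 February 2023.
Expiry of referenced patent SV-980632:
  Base: filing + 19 years → 15 February 2020.
  Regulatory Review Extension: 2089 days claimed exceeds the 1547-day cap, so +1547 days → 11 May 2024.
  Prosecution Delay Deduction: −67 days → 5 March 2024.
Terminal disclaimer: SV-891402 expires on the earlier of 22 February 2023 and 5 March 2024.

February 22, 2023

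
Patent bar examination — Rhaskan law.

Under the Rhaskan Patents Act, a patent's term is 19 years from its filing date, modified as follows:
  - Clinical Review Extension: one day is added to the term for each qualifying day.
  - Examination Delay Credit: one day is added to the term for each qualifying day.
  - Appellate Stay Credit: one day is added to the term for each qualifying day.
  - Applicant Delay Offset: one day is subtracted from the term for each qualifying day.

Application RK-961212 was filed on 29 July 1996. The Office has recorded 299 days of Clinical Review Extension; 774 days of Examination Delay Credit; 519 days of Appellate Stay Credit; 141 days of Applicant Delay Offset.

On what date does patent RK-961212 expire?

Base term: filing date + 19 years → 29 July 2015.
Clinical Review Extension: +299 days → 23 May 2016.
Examination Delay Credit: +774 days → 6 July 2018.
Appellate Stay Credit: +519 days → 7 December 2019.
Applicant Delay Offset: −141 days → 19 July 2019.

2019-07-19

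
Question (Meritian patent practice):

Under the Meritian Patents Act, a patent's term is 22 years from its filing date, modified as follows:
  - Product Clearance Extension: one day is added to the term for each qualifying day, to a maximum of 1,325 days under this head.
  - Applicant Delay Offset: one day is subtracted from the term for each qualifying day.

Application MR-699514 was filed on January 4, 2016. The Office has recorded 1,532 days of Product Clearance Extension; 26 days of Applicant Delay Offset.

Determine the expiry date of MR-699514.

Base term: filing date + 22 years → 4 January 2038.
Product Clearance Extension: 1532 days claimed exceeds the 1325-day cap, so +1325 days → 21 August 2041.
Applicant Delay Offset: −26 days → 26 July 2041.

2041-07-26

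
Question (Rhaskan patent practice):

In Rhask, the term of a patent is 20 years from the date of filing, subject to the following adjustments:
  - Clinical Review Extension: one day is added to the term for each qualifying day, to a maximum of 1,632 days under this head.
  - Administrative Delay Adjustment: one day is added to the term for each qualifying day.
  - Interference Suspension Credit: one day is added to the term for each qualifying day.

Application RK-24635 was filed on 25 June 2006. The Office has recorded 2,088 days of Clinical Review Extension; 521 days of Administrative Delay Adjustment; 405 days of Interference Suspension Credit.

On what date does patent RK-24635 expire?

2033-06-26

Base term: filing date + 20 years → 25 June 2026.
Clinical Review Extension: 2088 days claimed exceeds the 1632-day cap, so +1632 days → 13 December 2030.
Administrative Delay Adjustment: +521 days → 17 May 2032.
Interference Suspension Credit: +405 days → 26 June 2033.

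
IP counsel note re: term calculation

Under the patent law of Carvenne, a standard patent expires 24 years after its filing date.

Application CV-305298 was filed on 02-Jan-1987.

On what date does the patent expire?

2011-01-02

Filing date + 24 years → 2 January 2011.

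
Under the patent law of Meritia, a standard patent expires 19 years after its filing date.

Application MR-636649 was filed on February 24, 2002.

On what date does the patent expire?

Filing date + 19 years → 24 February 2021.

2021-02-24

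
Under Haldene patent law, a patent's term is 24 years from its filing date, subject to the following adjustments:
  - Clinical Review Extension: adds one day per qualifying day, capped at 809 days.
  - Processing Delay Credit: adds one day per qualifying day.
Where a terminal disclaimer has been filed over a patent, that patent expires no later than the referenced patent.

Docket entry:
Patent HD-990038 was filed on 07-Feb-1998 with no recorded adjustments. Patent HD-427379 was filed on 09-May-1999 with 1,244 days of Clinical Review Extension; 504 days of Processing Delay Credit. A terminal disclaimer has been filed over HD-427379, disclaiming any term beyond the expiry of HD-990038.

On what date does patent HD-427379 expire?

Natural term of HD-427379:
  Base: filing + 24 years → 9 May 2023.
  Clinical Review Extension: 1244 days claimed exceeds the 809-day cap, so +809 days → 26 July 2025.
  Processing Delay Credit: +504 days → 12 December 2026.
Expiry of referenced patent HD-990038:
  Base: filing + 24 years → 7 February 2022.
Terminal disclaimer: HD-427379 expires on the earlier of 12 December 2026 and 7 February 2022.

February 7, 2022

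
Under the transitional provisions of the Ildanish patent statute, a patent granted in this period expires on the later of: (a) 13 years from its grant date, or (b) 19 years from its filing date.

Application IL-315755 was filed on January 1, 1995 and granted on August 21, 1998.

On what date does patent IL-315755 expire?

2014-01-01

(a) grant + 13 years → 21 August 2011.
(b) filing + 19 years → 1 January 2014.
Later of the two: 1 January 2014.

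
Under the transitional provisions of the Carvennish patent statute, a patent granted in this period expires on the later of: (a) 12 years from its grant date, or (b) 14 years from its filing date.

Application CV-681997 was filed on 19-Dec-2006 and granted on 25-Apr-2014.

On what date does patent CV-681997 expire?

(a) grant + 12 years → 25 April 2026.
(b) filing + 14 years → 19 December 2020.
Later of the two: 25 April 2026.

April 25, 2026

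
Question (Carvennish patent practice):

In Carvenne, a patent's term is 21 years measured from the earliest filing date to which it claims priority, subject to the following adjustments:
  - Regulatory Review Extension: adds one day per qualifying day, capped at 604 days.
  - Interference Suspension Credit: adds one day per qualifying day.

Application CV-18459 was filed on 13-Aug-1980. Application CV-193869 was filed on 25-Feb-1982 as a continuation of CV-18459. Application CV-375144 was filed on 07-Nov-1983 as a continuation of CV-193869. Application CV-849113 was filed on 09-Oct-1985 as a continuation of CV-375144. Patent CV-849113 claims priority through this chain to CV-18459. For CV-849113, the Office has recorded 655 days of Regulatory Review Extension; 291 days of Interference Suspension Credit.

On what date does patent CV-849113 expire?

Earliest priority filing: 13 August 1980.
Base term: 13 August 1980 + 21 years → 13 August 2001.
Regulatory Review Extension: 655 days claimed exceeds the 604-day cap, so +604 days → 9 April 2003.
Interference Suspension Credit: +291 days → 25 January 2004.

January 25, 2004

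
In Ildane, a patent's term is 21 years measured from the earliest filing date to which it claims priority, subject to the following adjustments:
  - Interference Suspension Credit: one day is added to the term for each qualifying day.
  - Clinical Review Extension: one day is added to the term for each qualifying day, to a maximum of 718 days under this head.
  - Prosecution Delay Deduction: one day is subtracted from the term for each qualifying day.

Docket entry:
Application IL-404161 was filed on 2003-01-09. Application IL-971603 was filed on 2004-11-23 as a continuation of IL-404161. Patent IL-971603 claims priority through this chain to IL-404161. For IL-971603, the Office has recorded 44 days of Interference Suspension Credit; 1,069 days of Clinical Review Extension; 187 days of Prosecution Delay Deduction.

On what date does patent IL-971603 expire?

2025-08-06

Earliest priority filing: 9 January 2003.
Base term: 9 January 2003 + 21 years → 9 January 2024.
Interference Suspension Credit: +44 days → 22 February 2024.
Clinical Review Extension: 1069 days claimed exceeds the 718-day cap, so +718 days → 9 February 2026.
Prosecution Delay Deduction: −187 days → 6 August 2025.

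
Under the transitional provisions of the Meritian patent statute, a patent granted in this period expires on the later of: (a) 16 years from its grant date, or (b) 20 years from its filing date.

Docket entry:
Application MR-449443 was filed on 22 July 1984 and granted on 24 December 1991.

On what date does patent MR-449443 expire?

(a) grant + 16 years → 24 December 2007.
(b) filing + 20 years → 22 July 2004.
Later of the two: 24 December 2007.

December 24, 2007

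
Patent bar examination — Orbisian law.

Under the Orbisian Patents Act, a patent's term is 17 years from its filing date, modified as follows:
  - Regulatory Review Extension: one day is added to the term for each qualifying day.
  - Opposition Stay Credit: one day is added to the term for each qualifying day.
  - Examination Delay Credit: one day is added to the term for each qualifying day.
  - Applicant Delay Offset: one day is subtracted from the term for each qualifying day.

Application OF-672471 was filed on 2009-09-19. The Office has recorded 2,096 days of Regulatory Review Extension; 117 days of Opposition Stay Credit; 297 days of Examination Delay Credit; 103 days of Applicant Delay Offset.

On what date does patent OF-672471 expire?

Base term: filing date + 17 years → 19 September 2026.
Regulatory Review Extension: +2096 days → 15 June 2032.
Opposition Stay Credit: +117 days → 10 October 2032.
Examination Delay Credit: +297 days → 3 August 2033.
Applicant Delay Offset: −103 days → 22 April 2033.

April 22, 2033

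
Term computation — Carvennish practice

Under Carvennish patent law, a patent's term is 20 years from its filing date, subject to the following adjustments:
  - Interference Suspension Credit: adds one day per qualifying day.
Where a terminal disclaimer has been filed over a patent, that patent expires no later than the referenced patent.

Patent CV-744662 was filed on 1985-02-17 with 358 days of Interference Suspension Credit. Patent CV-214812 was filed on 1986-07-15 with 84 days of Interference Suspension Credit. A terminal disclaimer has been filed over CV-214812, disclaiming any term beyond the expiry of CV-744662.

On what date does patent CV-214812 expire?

Natural term of CV-214812:
  Base: filing + 20 years → 15 July 2006.
  Interference Suspension Credit: +84 days → 7 October 2006.
Expiry of referenced patent CV-744662:
  Base: filing + 20 years → 17 February 2005.
  Interference Suspension Credit: +358 days → 10 February 2006.
Terminal disclaimer: CV-214812 expires on the earlier of 7 October 2006 and 10 February 2006.

February 10, 2006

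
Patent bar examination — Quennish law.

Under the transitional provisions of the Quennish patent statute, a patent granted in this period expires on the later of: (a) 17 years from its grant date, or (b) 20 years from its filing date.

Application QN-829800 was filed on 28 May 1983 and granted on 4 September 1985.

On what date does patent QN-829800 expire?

(a) grant + 17 years → 4 September 2002.
(b) filing + 20 years → 28 May 2003.
Later of the two: 28 May 2003.

May 28, 2003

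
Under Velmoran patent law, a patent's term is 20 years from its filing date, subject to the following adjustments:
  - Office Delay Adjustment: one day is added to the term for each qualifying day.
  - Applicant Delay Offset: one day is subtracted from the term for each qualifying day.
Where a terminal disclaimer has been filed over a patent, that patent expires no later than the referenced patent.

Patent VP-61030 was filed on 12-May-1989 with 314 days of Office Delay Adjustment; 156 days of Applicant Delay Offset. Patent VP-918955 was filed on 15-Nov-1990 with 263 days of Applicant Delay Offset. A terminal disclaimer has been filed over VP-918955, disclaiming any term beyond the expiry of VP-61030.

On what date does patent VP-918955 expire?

October 17, 2009

Natural term of VP-918955:
  Base: filing + 20 years → 15 November 2010.
  Applicant Delay Offset: −263 days → 25 February 2010.
Expiry of referenced patent VP-61030:
  Base: filing + 20 years → 12 May 2009.
  Office Delay Adjustment: +314 days → 22 March 2010.
  Applicant Delay Offset: −156 days → 17 October 2009.
Terminal disclaimer: VP-918955 expires on the earlier of 25 February 2010 and 17 October 2009.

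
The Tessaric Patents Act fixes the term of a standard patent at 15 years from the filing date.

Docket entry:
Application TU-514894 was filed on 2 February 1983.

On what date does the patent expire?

February 2, 1998

Filing date + 15 years → 2 February 1998.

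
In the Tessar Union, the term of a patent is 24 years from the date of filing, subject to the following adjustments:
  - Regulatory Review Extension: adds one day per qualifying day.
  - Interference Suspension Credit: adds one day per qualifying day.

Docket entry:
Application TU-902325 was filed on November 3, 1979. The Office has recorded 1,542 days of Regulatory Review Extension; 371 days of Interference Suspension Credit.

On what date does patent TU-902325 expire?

Base term: filing date + 24 years → 3 November 2003.
Regulatory Review Extension: +1542 days → 23 January 2008.
Interference Suspension Credit: +371 days → 28 January 2009.

January 28, 2009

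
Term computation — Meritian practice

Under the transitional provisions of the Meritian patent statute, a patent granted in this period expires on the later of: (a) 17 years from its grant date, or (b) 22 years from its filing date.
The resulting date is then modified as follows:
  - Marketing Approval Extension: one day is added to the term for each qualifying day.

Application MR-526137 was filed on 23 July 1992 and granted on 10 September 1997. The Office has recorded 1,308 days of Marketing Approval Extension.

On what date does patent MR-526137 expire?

(a) grant + 17 years → 10 September 2014.
(b) filing + 22 years → 23 July 2014.
Later of the two: 10 September 2014.
Marketing Approval Extension: +1308 days → 10 April 2018.

2018-04-10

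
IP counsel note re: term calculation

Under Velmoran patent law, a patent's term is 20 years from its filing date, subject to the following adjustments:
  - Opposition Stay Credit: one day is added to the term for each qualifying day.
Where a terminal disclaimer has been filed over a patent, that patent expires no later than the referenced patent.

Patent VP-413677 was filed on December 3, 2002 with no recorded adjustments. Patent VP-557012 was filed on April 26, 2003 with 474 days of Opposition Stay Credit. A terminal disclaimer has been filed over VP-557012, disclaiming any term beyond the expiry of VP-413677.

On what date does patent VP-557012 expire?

2022-12-03

Natural term of VP-557012:
  Base: filing + 20 years → 26 April 2023.
  Opposition Stay Credit: +474 days → 12 August 2024.
Expiry of referenced patent VP-413677:
  Base: filing + 20 years → 3 December 2022.
Terminal disclaimer: VP-557012 expires on the earlier of 12 August 2024 and 3 December 2022.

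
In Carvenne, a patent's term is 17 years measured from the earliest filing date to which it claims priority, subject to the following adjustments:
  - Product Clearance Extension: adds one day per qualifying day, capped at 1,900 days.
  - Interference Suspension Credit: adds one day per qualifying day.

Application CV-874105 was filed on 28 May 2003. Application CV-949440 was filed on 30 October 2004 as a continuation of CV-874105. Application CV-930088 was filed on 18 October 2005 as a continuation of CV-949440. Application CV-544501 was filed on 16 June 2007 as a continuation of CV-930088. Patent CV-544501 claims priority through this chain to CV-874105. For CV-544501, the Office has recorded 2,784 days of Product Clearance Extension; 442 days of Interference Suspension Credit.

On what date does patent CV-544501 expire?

Earliest priority filing: 28 May 2003.
Base term: 28 May 2003 + 17 years → 28 May 2020.
Product Clearance Extension: 2784 days claimed exceeds the 1900-day cap, so +1900 days → 10 August 2025.
Interference Suspension Credit: +442 days → 26 October 2026.

2026-10-26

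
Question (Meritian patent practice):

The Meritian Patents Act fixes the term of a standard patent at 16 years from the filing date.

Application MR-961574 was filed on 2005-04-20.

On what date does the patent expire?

2021-04-20

Filing date + 16 years → 20 April 2021.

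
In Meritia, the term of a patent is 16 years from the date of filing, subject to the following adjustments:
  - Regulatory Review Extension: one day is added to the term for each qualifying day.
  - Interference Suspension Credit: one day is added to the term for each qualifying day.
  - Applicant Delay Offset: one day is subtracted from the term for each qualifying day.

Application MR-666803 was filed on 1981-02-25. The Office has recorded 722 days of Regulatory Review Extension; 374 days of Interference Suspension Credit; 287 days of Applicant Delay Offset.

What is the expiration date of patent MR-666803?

May 15, 1999

Base term: filing date + 16 years → 25 February 1997.
Regulatory Review Extension: +722 days → 17 February 1999.
Interference Suspension Credit: +374 days → 26 February 2000.
Applicant Delay Offset: −287 days → 15 May 1999.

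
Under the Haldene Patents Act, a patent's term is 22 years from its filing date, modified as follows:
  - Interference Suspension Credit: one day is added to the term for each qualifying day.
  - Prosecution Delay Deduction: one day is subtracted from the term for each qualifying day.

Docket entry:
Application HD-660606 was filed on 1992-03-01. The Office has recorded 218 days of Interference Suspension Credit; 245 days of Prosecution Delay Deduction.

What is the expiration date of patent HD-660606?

Base term: filing date + 22 years → 1 March 2014.
Interference Suspension Credit: +218 days → 5 October 2014.
Prosecution Delay Deduction: −245 days → 2 February 2014.

2014-02-02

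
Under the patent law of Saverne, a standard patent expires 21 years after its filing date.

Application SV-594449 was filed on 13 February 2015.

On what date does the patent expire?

2036-02-13

Filing date + 21 years → 13 February 2036.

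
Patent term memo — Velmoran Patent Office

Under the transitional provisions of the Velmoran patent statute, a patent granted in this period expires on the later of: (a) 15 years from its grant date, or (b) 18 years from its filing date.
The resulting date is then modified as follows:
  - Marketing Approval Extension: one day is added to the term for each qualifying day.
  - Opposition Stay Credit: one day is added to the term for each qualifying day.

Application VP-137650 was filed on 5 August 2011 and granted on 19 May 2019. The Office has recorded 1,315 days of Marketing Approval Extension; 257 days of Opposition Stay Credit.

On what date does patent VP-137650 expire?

2038-09-07

(a) grant + 15 years → 19 May 2034.
(b) filing + 18 years → 5 August 2029.
Later of the two: 19 May 2034.
Marketing Approval Extension: +1315 days → 24 December 2037.
Opposition Stay Credit: +257 days → 7 September 2038.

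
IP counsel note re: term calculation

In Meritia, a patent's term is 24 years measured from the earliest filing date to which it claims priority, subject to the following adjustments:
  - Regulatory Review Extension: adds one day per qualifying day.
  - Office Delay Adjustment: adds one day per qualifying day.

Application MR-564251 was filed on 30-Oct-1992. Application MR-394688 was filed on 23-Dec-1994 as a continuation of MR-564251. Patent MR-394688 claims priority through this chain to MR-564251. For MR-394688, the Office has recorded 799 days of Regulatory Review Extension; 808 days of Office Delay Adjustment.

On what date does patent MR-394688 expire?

March 25, 2021

Earliest priority filing: 30 October 1992.
Base term: 30 October 1992 + 24 years → 30 October 2016.
Regulatory Review Extension: +799 days → 7 January 2019.
Office Delay Adjustment: +808 days → 25 March 2021.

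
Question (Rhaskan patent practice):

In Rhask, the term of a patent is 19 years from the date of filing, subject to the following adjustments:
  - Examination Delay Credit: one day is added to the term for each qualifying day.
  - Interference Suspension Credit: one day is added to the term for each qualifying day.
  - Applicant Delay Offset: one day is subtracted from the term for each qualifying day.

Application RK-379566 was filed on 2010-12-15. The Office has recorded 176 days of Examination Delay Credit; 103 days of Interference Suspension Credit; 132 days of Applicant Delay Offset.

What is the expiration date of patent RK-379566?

2030-05-11

Base term: filing date + 19 years → 15 December 2029.
Examination Delay Credit: +176 days → 9 June 2030.
Interference Suspension Credit: +103 days → 20 September 2030.
Applicant Delay Offset: −132 days → 11 May 2030.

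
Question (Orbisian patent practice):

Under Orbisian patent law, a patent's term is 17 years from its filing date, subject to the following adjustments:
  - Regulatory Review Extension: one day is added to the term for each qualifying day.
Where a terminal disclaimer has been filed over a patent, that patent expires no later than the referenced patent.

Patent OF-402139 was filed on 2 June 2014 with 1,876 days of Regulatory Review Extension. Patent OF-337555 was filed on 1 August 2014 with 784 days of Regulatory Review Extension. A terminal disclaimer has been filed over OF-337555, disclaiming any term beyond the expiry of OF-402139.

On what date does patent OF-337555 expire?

Natural term of OF-337555:
  Base: filing + 17 years → 1 August 2031.
  Regulatory Review Extension: +784 days → 23 September 2033.
Expiry of referenced patent OF-402139:
  Base: filing + 17 years → 2 June 2031.
  Regulatory Review Extension: +1876 days → 21 July 2036.
Terminal disclaimer: OF-337555 expires on the earlier of 23 September 2033 and 21 July 2036.

September 23, 2033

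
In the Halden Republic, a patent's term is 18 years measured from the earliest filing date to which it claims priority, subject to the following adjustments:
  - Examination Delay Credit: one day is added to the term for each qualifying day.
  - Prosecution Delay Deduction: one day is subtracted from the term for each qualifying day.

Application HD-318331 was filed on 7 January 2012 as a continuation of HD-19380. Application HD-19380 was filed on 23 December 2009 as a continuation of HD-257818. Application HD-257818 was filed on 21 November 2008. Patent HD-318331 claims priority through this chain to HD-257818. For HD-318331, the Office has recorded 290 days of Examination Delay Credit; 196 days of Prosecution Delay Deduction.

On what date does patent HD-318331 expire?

February 23, 2027

Earliest priority filing: 21 November 2008.
Base term: 21 November 2008 + 18 years → 21 November 2026.
Examination Delay Credit: +290 days → 7 September 2027.
Prosecution Delay Deduction: −196 days → 23 February 2027.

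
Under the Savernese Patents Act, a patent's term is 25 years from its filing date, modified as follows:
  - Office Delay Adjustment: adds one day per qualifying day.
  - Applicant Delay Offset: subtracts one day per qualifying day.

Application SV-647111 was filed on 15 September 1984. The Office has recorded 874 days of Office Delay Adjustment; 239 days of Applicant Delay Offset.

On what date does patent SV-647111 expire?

Base term: filing date + 25 years → 15 September 2009.
Office Delay Adjustment: +874 days → 6 February 2012.
Applicant Delay Offset: −239 days → 12 June 2011.

2011-06-12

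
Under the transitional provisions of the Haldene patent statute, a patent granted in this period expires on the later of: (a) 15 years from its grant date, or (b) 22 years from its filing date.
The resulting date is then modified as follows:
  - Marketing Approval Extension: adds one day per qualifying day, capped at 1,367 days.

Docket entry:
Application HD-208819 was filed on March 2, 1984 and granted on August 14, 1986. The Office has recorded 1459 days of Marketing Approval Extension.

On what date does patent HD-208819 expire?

November 28, 2009

(a) grant + 15 years → 14 August 2001.
(b) filing + 22 years → 2 March 2006.
Later of the two: 2 March 2006.
Marketing Approval Extension: 1459 days claimed exceeds the 1367-day cap, so +1367 days → 28 November 2009.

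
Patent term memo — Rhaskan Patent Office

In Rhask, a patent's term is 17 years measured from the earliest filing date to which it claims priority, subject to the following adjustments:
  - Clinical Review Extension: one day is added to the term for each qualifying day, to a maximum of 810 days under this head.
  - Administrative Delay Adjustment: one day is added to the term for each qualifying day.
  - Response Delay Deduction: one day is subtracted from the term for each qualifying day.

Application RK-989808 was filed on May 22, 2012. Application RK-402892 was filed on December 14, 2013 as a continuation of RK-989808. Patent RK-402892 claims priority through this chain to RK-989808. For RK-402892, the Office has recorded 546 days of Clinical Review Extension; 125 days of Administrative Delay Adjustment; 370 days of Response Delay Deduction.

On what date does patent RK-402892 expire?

2030-03-19

Earliest priority filing: 22 May 2012.
Base term: 22 May 2012 + 17 years → 22 May 2029.
Clinical Review Extension: 546 days (within the 810-day cap) → +546 days → 19 November 2030.
Administrative Delay Adjustment: +125 days → 24 March 2031.
Response Delay Deduction: −370 days → 19 March 2030.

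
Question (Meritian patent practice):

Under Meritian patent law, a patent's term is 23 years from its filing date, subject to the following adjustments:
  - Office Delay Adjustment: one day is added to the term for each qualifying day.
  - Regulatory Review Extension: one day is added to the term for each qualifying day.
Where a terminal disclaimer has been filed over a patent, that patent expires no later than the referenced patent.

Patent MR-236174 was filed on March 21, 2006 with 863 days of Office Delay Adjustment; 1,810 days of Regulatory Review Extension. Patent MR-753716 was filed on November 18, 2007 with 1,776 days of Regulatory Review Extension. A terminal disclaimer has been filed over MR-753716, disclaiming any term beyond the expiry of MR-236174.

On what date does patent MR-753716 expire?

Natural term of MR-753716:
  Base: filing + 23 years → 18 November 2030.
  Regulatory Review Extension: +1776 days → 29 September 2035.
Expiry of referenced patent MR-236174:
  Base: filing + 23 years → 21 March 2029.
  Office Delay Adjustment: +863 days → 1 August 2031.
  Regulatory Review Extension: +1810 days → 15 July 2036.
Terminal disclaimer: MR-753716 expires on the earlier of 29 September 2035 and 15 July 2036.

2035-09-29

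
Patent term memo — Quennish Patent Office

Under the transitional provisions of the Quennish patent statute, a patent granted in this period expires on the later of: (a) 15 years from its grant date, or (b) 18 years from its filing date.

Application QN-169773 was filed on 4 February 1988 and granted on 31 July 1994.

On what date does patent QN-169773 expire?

(a) grant + 15 years → 31 July 2009.
(b) filing + 18 years → 4 February 2006.
Later of the two: 31 July 2009.

July 31, 2009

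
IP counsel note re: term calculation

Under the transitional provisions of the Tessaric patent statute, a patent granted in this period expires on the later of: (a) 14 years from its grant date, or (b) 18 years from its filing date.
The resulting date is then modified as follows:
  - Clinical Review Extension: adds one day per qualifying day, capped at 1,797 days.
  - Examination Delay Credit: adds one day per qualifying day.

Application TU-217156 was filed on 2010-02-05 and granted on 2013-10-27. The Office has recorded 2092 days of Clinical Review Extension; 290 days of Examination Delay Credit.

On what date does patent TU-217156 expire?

2033-10-23

(a) grant + 14 years → 27 October 2027.
(b) filing + 18 years → 5 February 2028.
Later of the two: 5 February 2028.
Clinical Review Extension: 2092 days claimed exceeds the 1797-day cap, so +1797 days → 6 January 2033.
Examination Delay Credit: +290 days → 23 October 2033.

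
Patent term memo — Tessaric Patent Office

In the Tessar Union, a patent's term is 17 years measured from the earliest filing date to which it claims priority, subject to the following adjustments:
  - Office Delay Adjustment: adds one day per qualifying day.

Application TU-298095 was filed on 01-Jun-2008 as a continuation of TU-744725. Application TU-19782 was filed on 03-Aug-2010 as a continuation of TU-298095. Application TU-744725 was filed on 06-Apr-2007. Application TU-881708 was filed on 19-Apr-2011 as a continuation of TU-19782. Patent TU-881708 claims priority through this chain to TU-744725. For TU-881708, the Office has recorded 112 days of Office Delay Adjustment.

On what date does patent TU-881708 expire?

2024-07-27

Earliest priority filing: 6 April 2007.
Base term: 6 April 2007 + 17 years → 6 April 2024.
Office Delay Adjustment: +112 days → 27 July 2024.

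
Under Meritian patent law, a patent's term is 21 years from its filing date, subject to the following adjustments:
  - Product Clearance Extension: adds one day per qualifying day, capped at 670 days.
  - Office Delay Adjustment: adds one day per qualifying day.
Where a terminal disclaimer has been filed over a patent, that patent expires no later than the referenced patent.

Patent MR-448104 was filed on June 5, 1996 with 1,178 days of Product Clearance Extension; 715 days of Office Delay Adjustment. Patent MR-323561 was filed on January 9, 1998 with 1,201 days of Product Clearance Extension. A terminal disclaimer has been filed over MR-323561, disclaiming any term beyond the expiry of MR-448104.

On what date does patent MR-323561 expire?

2020-11-09

Natural term of MR-323561:
  Base: filing + 21 years → 9 January 2019.
  Product Clearance Extension: 1201 days claimed exceeds the 670-day cap, so +670 days → 9 November 2020.
Expiry of referenced patent MR-448104:
  Base: filing + 21 years → 5 June 2017.
  Product Clearance Extension: 1178 days claimed exceeds the 670-day cap, so +670 days → 6 April 2019.
  Office Delay Adjustment: +715 days → 21 March 2021.
Terminal disclaimer: MR-323561 expires on the earlier of 9 November 2020 and 21 March 2021.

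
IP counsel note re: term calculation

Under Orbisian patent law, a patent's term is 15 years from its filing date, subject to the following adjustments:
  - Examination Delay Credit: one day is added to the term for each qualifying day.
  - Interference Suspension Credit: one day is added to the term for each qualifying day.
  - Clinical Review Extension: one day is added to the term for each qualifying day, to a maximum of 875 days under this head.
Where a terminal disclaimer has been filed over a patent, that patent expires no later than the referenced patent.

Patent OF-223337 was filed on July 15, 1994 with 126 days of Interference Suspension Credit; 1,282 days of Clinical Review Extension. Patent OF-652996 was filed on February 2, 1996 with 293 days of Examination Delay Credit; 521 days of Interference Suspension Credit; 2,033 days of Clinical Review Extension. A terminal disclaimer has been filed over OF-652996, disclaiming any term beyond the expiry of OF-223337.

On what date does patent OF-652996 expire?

2012-04-11

Natural term of OF-652996:
  Base: filing + 15 years → 2 February 2011.
  Examination Delay Credit: +293 days → 22 November 2011.
  Interference Suspension Credit: +521 days → 26 April 2013.
  Clinical Review Extension: 2033 days claimed exceeds the 875-day cap, so +875 days → 18 September 2015.
Expiry of referenced patent OF-223337:
  Base: filing + 15 years → 15 July 2009.
  Interference Suspension Credit: +126 days → 18 November 2009.
  Clinical Review Extension: 1282 days claimed exceeds the 875-day cap, so +875 days → 11 April 2012.
Terminal disclaimer: OF-652996 expires on the earlier of 18 September 2015 and 11 April 2012.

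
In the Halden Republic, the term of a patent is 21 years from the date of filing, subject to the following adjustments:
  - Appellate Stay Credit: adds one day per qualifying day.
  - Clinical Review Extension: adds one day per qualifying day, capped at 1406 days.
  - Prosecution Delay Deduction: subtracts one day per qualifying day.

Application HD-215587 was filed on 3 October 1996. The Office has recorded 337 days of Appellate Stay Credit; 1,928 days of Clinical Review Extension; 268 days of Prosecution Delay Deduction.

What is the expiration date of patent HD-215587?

Base term: filing date + 21 years → 3 October 2017.
Appellate Stay Credit: +337 days → 5 September 2018.
Clinical Review Extension: 1928 days claimed exceeds the 1406-day cap, so +1406 days → 12 July 2022.
Prosecution Delay Deduction: −268 days → 17 October 2021.

October 17, 2021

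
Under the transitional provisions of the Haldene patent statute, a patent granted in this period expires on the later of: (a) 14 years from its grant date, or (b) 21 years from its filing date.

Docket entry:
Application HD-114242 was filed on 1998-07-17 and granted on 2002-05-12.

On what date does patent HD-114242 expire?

(a) grant + 14 years → 12 May 2016.
(b) filing + 21 years → 17 July 2019.
Later of the two: 17 July 2019.

2019-07-17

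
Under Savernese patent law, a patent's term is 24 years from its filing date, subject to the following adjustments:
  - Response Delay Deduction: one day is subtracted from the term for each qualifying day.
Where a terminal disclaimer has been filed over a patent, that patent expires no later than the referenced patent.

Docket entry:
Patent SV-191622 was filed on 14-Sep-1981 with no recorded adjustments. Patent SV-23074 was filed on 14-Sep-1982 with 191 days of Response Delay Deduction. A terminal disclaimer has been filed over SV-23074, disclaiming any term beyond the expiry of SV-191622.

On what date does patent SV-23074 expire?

Natural term of SV-23074:
  Base: filing + 24 years → 14 September 2006.
  Response Delay Deduction: −191 days → 7 March 2006.
Expiry of referenced patent SV-191622:
  Base: filing + 24 years → 14 September 2005.
Terminal disclaimer: SV-23074 expires on the earlier of 7 March 2006 and 14 September 2005.

September 14, 2005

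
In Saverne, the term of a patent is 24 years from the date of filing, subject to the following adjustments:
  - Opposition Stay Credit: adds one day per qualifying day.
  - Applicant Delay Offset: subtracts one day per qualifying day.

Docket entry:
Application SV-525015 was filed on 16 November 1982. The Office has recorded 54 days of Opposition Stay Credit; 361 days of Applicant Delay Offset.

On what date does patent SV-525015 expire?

Base term: filing date + 24 years → 16 November 2006.
Opposition Stay Credit: +54 days → 9 January 2007.
Applicant Delay Offset: −361 days → 13 January 2006.

January 13, 2006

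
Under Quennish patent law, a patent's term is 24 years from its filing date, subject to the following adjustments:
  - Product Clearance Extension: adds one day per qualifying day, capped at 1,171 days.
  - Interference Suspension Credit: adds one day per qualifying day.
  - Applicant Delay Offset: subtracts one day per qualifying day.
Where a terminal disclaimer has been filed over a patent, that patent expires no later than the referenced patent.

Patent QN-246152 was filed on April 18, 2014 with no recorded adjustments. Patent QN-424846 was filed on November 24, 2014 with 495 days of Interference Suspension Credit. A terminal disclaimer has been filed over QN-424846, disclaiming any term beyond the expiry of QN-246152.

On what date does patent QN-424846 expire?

April 18, 2038

Natural term of QN-424846:
  Base: filing + 24 years → 24 November 2038.
  Interference Suspension Credit: +495 days → 2 April 2040.
Expiry of referenced patent QN-246152:
  Base: filing + 24 years → 18 April 2038.
Terminal disclaimer: QN-424846 expires on the earlier of 2 April 2040 and 18 April 2038.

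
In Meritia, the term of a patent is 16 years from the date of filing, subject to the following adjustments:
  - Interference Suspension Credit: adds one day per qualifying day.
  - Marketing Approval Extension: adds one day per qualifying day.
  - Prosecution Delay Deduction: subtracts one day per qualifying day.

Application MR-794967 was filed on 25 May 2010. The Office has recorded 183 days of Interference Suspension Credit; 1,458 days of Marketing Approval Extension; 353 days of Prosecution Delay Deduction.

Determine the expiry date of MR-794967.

Base term: filing date + 16 years → 25 May 2026.
Interference Suspension Credit: +183 days → 24 November 2026.
Marketing Approval Extension: +1458 days → 21 November 2030.
Prosecution Delay Deduction: −353 days → 3 December 2029.

December 3, 2029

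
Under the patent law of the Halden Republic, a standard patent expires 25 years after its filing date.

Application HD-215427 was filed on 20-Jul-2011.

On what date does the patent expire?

2036-07-20

Filing date + 25 years → 20 July 2036.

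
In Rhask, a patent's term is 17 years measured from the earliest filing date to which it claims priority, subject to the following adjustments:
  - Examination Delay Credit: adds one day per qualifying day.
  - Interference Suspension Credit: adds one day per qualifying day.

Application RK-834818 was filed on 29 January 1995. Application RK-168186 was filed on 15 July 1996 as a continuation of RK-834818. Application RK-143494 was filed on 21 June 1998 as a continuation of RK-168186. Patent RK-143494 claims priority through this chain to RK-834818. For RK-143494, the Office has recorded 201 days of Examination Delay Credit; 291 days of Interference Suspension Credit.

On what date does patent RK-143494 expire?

June 4, 2013

Earliest priority filing: 29 January 1995.
Base term: 29 January 1995 + 17 years → 29 January 2012.
Examination Delay Credit: +201 days → 17 August 2012.
Interference Suspension Credit: +291 days → 4 June 2013.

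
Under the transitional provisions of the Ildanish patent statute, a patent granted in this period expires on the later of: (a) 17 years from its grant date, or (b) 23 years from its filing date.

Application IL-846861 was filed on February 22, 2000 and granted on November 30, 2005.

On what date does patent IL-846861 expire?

2023-02-22

(a) grant + 17 years → 30 November 2022.
(b) filing + 23 years → 22 February 2023.
Later of the two: 22 February 2023.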